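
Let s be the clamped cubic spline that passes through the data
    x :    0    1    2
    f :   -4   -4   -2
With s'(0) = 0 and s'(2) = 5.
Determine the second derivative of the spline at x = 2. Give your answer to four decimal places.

Let σ_i = s''(x_i). Step sizes h_i = 1, 1; slopes of the chords Δ_i = (y_(i+1) - y_i)/h_i = 0, 2.
  1·σ_0 + 4·σ_1 + 1·σ_2 = 6(Δ_1 - Δ_0) = 12
Clamped end conditions give two more equations: 2h_0·σ_0 + h_0·σ_1 = 6(Δ_0 - s'(0)) = 0 and h_1·σ_1 + 2h_1·σ_2 = 6(s'(2) - Δ_1) = 18.
Hence σ_0 = -1/2, σ_1 = 1, σ_2 = 17/2.

8.5000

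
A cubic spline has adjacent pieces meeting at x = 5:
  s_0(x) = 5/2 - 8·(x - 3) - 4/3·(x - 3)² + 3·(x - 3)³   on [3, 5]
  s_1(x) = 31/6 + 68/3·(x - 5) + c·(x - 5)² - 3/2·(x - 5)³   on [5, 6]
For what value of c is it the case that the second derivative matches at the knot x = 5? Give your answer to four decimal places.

16.6667

s_0''(x) = -8/3 + 18·(x - 3), so s_0''(5) = 100/3. On the right, s_1''(5) = 2c, so c = 50/3.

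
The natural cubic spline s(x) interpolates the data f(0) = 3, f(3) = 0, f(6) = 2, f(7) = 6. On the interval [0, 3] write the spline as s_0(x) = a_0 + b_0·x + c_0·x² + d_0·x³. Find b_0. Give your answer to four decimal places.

-1.1149

Let σ_i = s''(x_i). Step sizes h_i = 3, 3, 1; slopes of the chords Δ_i = (y_(i+1) - y_i)/h_i = -1, 2/3, 4.
  3·σ_0 + 12·σ_1 + 3·σ_2 = 6(Δ_1 - Δ_0) = 10
  3·σ_1 + 8·σ_2 + 1·σ_3 = 6(Δ_2 - Δ_1) = 20
Natural end conditions: σ_0 = σ_3 = 0.
Forward elimination and back-substitution give σ_0 = 0, σ_1 = 20/87, σ_2 = 70/29, σ_3 = 0.
On [0, 3], with s_0(x) = a_0 + b_0·x + c_0·x² + d_0·x³: c_0 = σ_0/2 = 0, d_0 = (σ_1 - σ_0)/(6h_0) = 10/783, b_0 = Δ_0 - h_0(2σ_0 + σ_1)/6 = -97/87.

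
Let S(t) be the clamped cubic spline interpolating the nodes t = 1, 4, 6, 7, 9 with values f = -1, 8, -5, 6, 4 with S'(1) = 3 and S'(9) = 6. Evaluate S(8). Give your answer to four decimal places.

Write M_i for S''(x_i). With h_i = 3, 2, 1, 2 and divided differences Δ_i = 3, -13/2, 11, -1, the continuity of S' gives the tridiagonal system
  3·M_0 + 10·M_1 + 2·M_2 = 6(Δ_1 - Δ_0) = -57
  2·M_1 + 6·M_2 + 1·M_3 = 6(Δ_2 - Δ_1) = 105
  1·M_2 + 6·M_3 + 2·M_4 = 6(Δ_3 - Δ_2) = -72
Clamped end conditions give two more equations: 2h_0·M_0 + h_0·M_1 = 6(Δ_0 - S'(1)) = 0 and h_3·M_3 + 2h_3·M_4 = 6(S'(9) - Δ_3) = 42.
Solving: M_0 = 963/151, M_1 = -1926/151, M_2 = 3882/151, M_3 = -3585/151, M_4 = 3378/151.
On [7, 9], S(t) = 6 + 1113/151·(t - 7) - 3585/302·(t - 7)² + 2321/604·(t - 7)³.
With (t - 7) = 1: S(8) = 3227/604.

5.3427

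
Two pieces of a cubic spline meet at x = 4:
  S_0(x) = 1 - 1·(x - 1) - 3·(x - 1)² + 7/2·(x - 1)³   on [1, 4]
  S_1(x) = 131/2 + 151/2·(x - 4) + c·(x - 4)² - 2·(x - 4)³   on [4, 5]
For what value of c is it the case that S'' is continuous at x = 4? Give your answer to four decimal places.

S_0''(x) = -6 + 21·(x - 1), so S_0''(4) = 57. On the right, S_1''(4) = 2c, so c = 57/2.

28.5000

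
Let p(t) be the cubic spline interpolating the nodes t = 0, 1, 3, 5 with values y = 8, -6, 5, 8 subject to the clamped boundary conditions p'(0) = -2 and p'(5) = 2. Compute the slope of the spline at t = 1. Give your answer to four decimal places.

-11.8696

Put m_i = p'' at the i-th knot. Here h = (1, 2, 2) and Δ = (-14, 11/2, 3/2), so the interior equations h_(i-1)·m_(i-1) + 2(h_(i-1)+h_i)·m_i + h_i·m_(i+1) = 6(Δ_i − Δ_(i-1)) read
  1·m_0 + 6·m_1 + 2·m_2 = 6(Δ_1 - Δ_0) = 117
  2·m_1 + 8·m_2 + 2·m_3 = 6(Δ_2 - Δ_1) = -24
Clamped end conditions give two more equations: 2h_0·m_0 + h_0·m_1 = 6(Δ_0 - p'(0)) = -72 and h_2·m_2 + 2h_2·m_3 = 6(p'(5) - Δ_2) = 3.
Solving the tridiagonal system: m_0 = -1202/23, m_1 = 748/23, m_2 = -595/46, m_3 = 166/23.
On [1, 3], p'(t) = b_1 + 2c_1·(t - 1) + 3d_1·(t - 1)² with b_1 = Δ_1 - h_1(2m_1 + m_2)/6 = -273/23, c_1 = m_1/2 = 374/23, d_1 = (m_2 - m_1)/(6h_1) = -697/184. So p'(1) = -273/23.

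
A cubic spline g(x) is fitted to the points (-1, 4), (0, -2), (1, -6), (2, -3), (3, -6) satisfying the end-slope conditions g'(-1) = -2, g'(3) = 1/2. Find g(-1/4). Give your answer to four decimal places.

Let m_i = g''(x_i). Step sizes h_i = 1, 1, 1, 1; slopes of the chords Δ_i = (y_(i+1) - y_i)/h_i = -6, -4, 3, -3.
  1·m_0 + 4·m_1 + 1·m_2 = 6(Δ_1 - Δ_0) = 12
  1·m_1 + 4·m_2 + 1·m_3 = 6(Δ_2 - Δ_1) = 42
  1·m_2 + 4·m_3 + 1·m_4 = 6(Δ_3 - Δ_2) = -36
Clamped end conditions give two more equations: 2h_0·m_0 + h_0·m_1 = 6(Δ_0 - g'(-1)) = -24 and h_3·m_3 + 2h_3·m_4 = 6(g'(3) - Δ_3) = 21.
Hence m_0 = -751/56, m_1 = 79/28, m_2 = 113/8, m_3 = -485/28, m_4 = 1073/56.
On [-1, 0], g(x) = 4 - 2·(x + 1) - 751/112·(x + 1)² + 303/112·(x + 1)³.
With (x + 1) = 3/4: g(-1/4) = -935/7168.

-0.1304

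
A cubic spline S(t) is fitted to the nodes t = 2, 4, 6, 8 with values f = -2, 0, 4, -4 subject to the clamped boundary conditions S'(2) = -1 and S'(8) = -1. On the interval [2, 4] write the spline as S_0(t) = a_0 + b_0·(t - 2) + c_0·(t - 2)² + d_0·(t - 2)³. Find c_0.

1

Write M_i for S''(x_i). With h_i = 2, 2, 2 and divided differences Δ_i = 1, 2, -4, the continuity of S' gives the tridiagonal system
  2·M_0 + 8·M_1 + 2·M_2 = 6(Δ_1 - Δ_0) = 6
  2·M_1 + 8·M_2 + 2·M_3 = 6(Δ_2 - Δ_1) = -36
Clamped end conditions give two more equations: 2h_0·M_0 + h_0·M_1 = 6(Δ_0 - S'(2)) = 12 and h_2·M_2 + 2h_2·M_3 = 6(S'(8) - Δ_2) = 18.
Solving: M_0 = 2, M_1 = 2, M_2 = -7, M_3 = 8.
On [2, 4], with S_0(t) = a_0 + b_0·(t - 2) + c_0·(t - 2)² + d_0·(t - 2)³: c_0 = M_0/2 = 1, d_0 = (M_1 - M_0)/(6h_0) = 0, b_0 = Δ_0 - h_0(2M_0 + M_1)/6 = -1.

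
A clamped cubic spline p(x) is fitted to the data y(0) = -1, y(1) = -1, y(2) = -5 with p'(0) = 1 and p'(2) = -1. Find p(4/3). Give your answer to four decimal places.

Write M_i for p''(x_i). With h_i = 1, 1 and divided differences Δ_i = 0, -4, the continuity of p' gives the tridiagonal system
  1·M_0 + 4·M_1 + 1·M_2 = 6(Δ_1 - Δ_0) = -24
Clamped end conditions give two more equations: 2h_0·M_0 + h_0·M_1 = 6(Δ_0 - p'(0)) = -6 and h_1·M_1 + 2h_1·M_2 = 6(p'(2) - Δ_1) = 18.
Solving: M_0 = 2, M_1 = -10, M_2 = 14.
On [1, 2], p(x) = -1 - 3·(x - 1) - 5·(x - 1)² + 4·(x - 1)³.
With (x - 1) = 1/3: p(4/3) = -65/27.

-2.4074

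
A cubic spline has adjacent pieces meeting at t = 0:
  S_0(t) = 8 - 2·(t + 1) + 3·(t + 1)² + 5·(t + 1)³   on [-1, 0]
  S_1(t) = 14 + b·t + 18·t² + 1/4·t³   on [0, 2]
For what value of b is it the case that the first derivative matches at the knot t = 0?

19

S_0'(t) = -2 + 6·(t + 1) + 15·(t + 1)², so S_0'(0) = 19. On the right, S_1'(0) = b, so b = 19.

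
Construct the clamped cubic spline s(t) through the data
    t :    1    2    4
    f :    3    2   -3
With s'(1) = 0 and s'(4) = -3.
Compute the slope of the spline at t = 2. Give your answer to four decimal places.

-1.7500

Put M_i = s'' at the i-th knot. Here h = (1, 2) and Δ = (-1, -5/2), so the interior equations h_(i-1)·M_(i-1) + 2(h_(i-1)+h_i)·M_i + h_i·M_(i+1) = 6(Δ_i − Δ_(i-1)) read
  1·M_0 + 6·M_1 + 2·M_2 = 6(Δ_1 - Δ_0) = -9
Clamped end conditions give two more equations: 2h_0·M_0 + h_0·M_1 = 6(Δ_0 - s'(1)) = -6 and h_1·M_1 + 2h_1·M_2 = 6(s'(4) - Δ_1) = -3.
Solving the tridiagonal system: M_0 = -5/2, M_1 = -1, M_2 = -1/4.
On [2, 4], s'(t) = b_1 + 2c_1·(t - 2) + 3d_1·(t - 2)² with b_1 = Δ_1 - h_1(2M_1 + M_2)/6 = -7/4, c_1 = M_1/2 = -1/2, d_1 = (M_2 - M_1)/(6h_1) = 1/16. So s'(2) = -7/4.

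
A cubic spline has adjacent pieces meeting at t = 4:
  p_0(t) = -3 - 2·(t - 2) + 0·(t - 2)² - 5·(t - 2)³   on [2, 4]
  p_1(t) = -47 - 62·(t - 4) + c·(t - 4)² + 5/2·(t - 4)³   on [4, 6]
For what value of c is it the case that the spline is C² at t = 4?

-30

p_0''(t) = 0 - 30·(t - 2), so p_0''(4) = -60. On the right, p_1''(4) = 2c, so c = -30.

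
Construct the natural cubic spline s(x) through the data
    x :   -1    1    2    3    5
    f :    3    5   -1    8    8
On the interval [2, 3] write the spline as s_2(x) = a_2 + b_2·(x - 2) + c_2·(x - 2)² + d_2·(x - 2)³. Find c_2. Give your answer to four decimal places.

Write σ_i for s''(x_i). With h_i = 2, 1, 1, 2 and divided differences Δ_i = 1, -6, 9, 0, the continuity of s' gives the tridiagonal system
  2·σ_0 + 6·σ_1 + 1·σ_2 = 6(Δ_1 - Δ_0) = -42
  1·σ_1 + 4·σ_2 + 1·σ_3 = 6(Δ_2 - Δ_1) = 90
  1·σ_2 + 6·σ_3 + 2·σ_4 = 6(Δ_3 - Δ_2) = -54
Natural end conditions: σ_0 = σ_4 = 0.
Solving: σ_0 = 0, σ_1 = -130/11, σ_2 = 318/11, σ_3 = -152/11, σ_4 = 0.
On [2, 3], with s_2(x) = a_2 + b_2·(x - 2) + c_2·(x - 2)² + d_2·(x - 2)³: c_2 = σ_2/2 = 159/11, d_2 = (σ_3 - σ_2)/(6h_2) = -235/33, b_2 = Δ_2 - h_2(2σ_2 + σ_3)/6 = 5/3.

14.4545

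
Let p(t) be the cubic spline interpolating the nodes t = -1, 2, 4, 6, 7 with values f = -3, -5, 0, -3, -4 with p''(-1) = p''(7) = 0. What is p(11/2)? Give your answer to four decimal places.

-2.0132

Write m_i for p''(x_i). With h_i = 3, 2, 2, 1 and divided differences Δ_i = -2/3, 5/2, -3/2, -1, the continuity of p' gives the tridiagonal system
  3·m_0 + 10·m_1 + 2·m_2 = 6(Δ_1 - Δ_0) = 19
  2·m_1 + 8·m_2 + 2·m_3 = 6(Δ_2 - Δ_1) = -24
  2·m_2 + 6·m_3 + 1·m_4 = 6(Δ_3 - Δ_2) = 3
Natural end conditions: m_0 = m_4 = 0.
Solving: m_0 = 0, m_1 = 71/26, m_2 = -54/13, m_3 = 49/26, m_4 = 0.
On [4, 6], p(t) = 0 + 25/39·(t - 4) - 27/13·(t - 4)² + 157/312·(t - 4)³.
With (t - 4) = 3/2: p(11/2) = -1675/832.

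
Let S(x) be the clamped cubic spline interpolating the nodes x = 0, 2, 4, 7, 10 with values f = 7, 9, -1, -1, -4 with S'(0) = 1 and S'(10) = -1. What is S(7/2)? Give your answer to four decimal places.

1.4504

With M_i denoting the second derivative at x_i, h_i = 2, 2, 3, 3, and Δ_i = (y_(i+1) − y_i)/h_i = 1, -5, 0, -1:
  2·M_0 + 8·M_1 + 2·M_2 = 6(Δ_1 - Δ_0) = -36
  2·M_1 + 10·M_2 + 3·M_3 = 6(Δ_2 - Δ_1) = 30
  3·M_2 + 12·M_3 + 3·M_4 = 6(Δ_3 - Δ_2) = -6
Clamped end conditions give two more equations: 2h_0·M_0 + h_0·M_1 = 6(Δ_0 - S'(0)) = 0 and h_3·M_3 + 2h_3·M_4 = 6(S'(10) - Δ_3) = 0.
Solving: M_0 = 229/70, M_1 = -229/35, M_2 = 49/10, M_3 = -69/35, M_4 = 69/70.
On [2, 4], S(x) = 9 - 159/70·(x - 2) - 229/70·(x - 2)² + 267/280·(x - 2)³.
With (x - 2) = 3/2: S(7/2) = 3249/2240.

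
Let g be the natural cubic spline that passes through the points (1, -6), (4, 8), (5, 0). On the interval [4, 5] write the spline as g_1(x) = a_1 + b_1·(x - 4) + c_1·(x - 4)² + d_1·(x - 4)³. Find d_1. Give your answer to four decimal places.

1.5833

With m_i denoting the second derivative at x_i, h_i = 3, 1, and Δ_i = (y_(i+1) − y_i)/h_i = 14/3, -8:
  3·m_0 + 8·m_1 + 1·m_2 = 6(Δ_1 - Δ_0) = -76
Natural end conditions: m_0 = m_2 = 0.
Forward elimination and back-substitution give m_0 = 0, m_1 = -19/2, m_2 = 0.
On [4, 5], with g_1(x) = a_1 + b_1·(x - 4) + c_1·(x - 4)² + d_1·(x - 4)³: c_1 = m_1/2 = -19/4, d_1 = (m_2 - m_1)/(6h_1) = 19/12, b_1 = Δ_1 - h_1(2m_1 + m_2)/6 = -29/6.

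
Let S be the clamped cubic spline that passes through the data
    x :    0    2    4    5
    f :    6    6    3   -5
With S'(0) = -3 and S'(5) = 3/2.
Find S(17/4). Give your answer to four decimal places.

Put σ_i = S'' at the i-th knot. Here h = (2, 2, 1) and Δ = (0, -3/2, -8), so the interior equations h_(i-1)·σ_(i-1) + 2(h_(i-1)+h_i)·σ_i + h_i·σ_(i+1) = 6(Δ_i − Δ_(i-1)) read
  2·σ_0 + 8·σ_1 + 2·σ_2 = 6(Δ_1 - Δ_0) = -9
  2·σ_1 + 6·σ_2 + 1·σ_3 = 6(Δ_2 - Δ_1) = -39
Clamped end conditions give two more equations: 2h_0·σ_0 + h_0·σ_1 = 6(Δ_0 - S'(0)) = 18 and h_2·σ_2 + 2h_2·σ_3 = 6(S'(5) - Δ_2) = 57.
Solving the tridiagonal system: σ_0 = 183/46, σ_1 = 24/23, σ_2 = -291/23, σ_3 = 801/23.
On [4, 5], S(x) = 3 - 441/46·(x - 4) - 291/46·(x - 4)² + 182/23·(x - 4)³.
With (x - 4) = 1/4: S(17/4) = 61/184.

0.3315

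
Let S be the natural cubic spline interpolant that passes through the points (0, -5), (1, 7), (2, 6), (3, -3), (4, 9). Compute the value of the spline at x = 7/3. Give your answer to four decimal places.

2.2910

Put M_i = S'' at the i-th knot. Here h = (1, 1, 1, 1) and Δ = (12, -1, -9, 12), so the interior equations h_(i-1)·M_(i-1) + 2(h_(i-1)+h_i)·M_i + h_i·M_(i+1) = 6(Δ_i − Δ_(i-1)) read
  1·M_0 + 4·M_1 + 1·M_2 = 6(Δ_1 - Δ_0) = -78
  1·M_1 + 4·M_2 + 1·M_3 = 6(Δ_2 - Δ_1) = -48
  1·M_2 + 4·M_3 + 1·M_4 = 6(Δ_3 - Δ_2) = 126
Natural end conditions: M_0 = M_4 = 0.
Solving: M_0 = 0, M_1 = -213/14, M_2 = -120/7, M_3 = 501/14, M_4 = 0.
On [2, 3], S(x) = 6 - 37/4·(x - 2) - 60/7·(x - 2)² + 247/28·(x - 2)³.
With (x - 2) = 1/3: S(7/3) = 433/189.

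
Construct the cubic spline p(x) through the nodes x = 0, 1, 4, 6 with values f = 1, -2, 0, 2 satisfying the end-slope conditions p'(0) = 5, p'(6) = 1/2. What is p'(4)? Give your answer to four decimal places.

Let σ_i = p''(x_i). Step sizes h_i = 1, 3, 2; slopes of the chords Δ_i = (y_(i+1) - y_i)/h_i = -3, 2/3, 1.
  1·σ_0 + 8·σ_1 + 3·σ_2 = 6(Δ_1 - Δ_0) = 22
  3·σ_1 + 10·σ_2 + 2·σ_3 = 6(Δ_2 - Δ_1) = 2
Clamped end conditions give two more equations: 2h_0·σ_0 + h_0·σ_1 = 6(Δ_0 - p'(0)) = -48 and h_2·σ_2 + 2h_2·σ_3 = 6(p'(6) - Δ_2) = -3.
Forward elimination and back-substitution give σ_0 = -2141/78, σ_1 = 269/39, σ_2 = -149/78, σ_3 = 8/39.
On [4, 6], p'(x) = b_2 + 2c_2·(x - 4) + 3d_2·(x - 4)² with b_2 = Δ_2 - h_2(2σ_2 + σ_3)/6 = 86/39, c_2 = σ_2/2 = -149/156, d_2 = (σ_3 - σ_2)/(6h_2) = 55/312. So p'(4) = 86/39.

2.2051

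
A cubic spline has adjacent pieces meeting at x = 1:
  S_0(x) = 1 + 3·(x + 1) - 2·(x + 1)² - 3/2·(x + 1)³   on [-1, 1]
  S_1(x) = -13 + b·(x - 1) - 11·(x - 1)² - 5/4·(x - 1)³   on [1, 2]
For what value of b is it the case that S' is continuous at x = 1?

S_0'(x) = 3 - 4·(x + 1) - 9/2·(x + 1)², so S_0'(1) = -23. On the right, S_1'(1) = b, so b = -23.

-23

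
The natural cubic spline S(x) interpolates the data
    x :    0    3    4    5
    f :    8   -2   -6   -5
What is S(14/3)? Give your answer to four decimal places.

-5.7220

Let M_i = S''(x_i). Step sizes h_i = 3, 1, 1; slopes of the chords Δ_i = (y_(i+1) - y_i)/h_i = -10/3, -4, 1.
  3·M_0 + 8·M_1 + 1·M_2 = 6(Δ_1 - Δ_0) = -4
  1·M_1 + 4·M_2 + 1·M_3 = 6(Δ_2 - Δ_1) = 30
Natural end conditions: M_0 = M_3 = 0.
Hence M_0 = 0, M_1 = -46/31, M_2 = 244/31, M_3 = 0.
On [4, 5], S(x) = -6 - 151/93·(x - 4) + 122/31·(x - 4)² - 122/93·(x - 4)³.
With (x - 4) = 2/3: S(14/3) = -14368/2511.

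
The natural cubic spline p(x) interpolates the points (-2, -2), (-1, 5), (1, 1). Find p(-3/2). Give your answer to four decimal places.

With M_i denoting the second derivative at x_i, h_i = 1, 2, and Δ_i = (y_(i+1) − y_i)/h_i = 7, -2:
  1·M_0 + 6·M_1 + 2·M_2 = 6(Δ_1 - Δ_0) = -54
Natural end conditions: M_0 = M_2 = 0.
Forward elimination and back-substitution give M_0 = 0, M_1 = -9, M_2 = 0.
On [-2, -1], p(x) = -2 + 17/2·(x + 2) + 0·(x + 2)² - 3/2·(x + 2)³.
With (x + 2) = 1/2: p(-3/2) = 33/16.

2.0625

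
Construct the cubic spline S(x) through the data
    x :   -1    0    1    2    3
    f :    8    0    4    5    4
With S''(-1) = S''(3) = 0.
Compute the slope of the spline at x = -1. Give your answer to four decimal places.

Let σ_i = S''(x_i). Step sizes h_i = 1, 1, 1, 1; slopes of the chords Δ_i = (y_(i+1) - y_i)/h_i = -8, 4, 1, -1.
  1·σ_0 + 4·σ_1 + 1·σ_2 = 6(Δ_1 - Δ_0) = 72
  1·σ_1 + 4·σ_2 + 1·σ_3 = 6(Δ_2 - Δ_1) = -18
  1·σ_2 + 4·σ_3 + 1·σ_4 = 6(Δ_3 - Δ_2) = -12
Natural end conditions: σ_0 = σ_4 = 0.
Hence σ_0 = 0, σ_1 = 285/14, σ_2 = -66/7, σ_3 = -9/14, σ_4 = 0.
On [-1, 0], S'(x) = b_0 + 2c_0·(x + 1) + 3d_0·(x + 1)² with b_0 = Δ_0 - h_0(2σ_0 + σ_1)/6 = -319/28, c_0 = σ_0/2 = 0, d_0 = (σ_1 - σ_0)/(6h_0) = 95/28. So S'(-1) = -319/28.

-11.3929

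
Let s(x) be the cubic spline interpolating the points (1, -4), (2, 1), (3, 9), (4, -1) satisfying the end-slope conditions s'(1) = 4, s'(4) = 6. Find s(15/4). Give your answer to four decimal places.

Put M_i = s'' at the i-th knot. Here h = (1, 1, 1) and Δ = (5, 8, -10), so the interior equations h_(i-1)·M_(i-1) + 2(h_(i-1)+h_i)·M_i + h_i·M_(i+1) = 6(Δ_i − Δ_(i-1)) read
  1·M_0 + 4·M_1 + 1·M_2 = 6(Δ_1 - Δ_0) = 18
  1·M_1 + 4·M_2 + 1·M_3 = 6(Δ_2 - Δ_1) = -108
Clamped end conditions give two more equations: 2h_0·M_0 + h_0·M_1 = 6(Δ_0 - s'(1)) = 6 and h_2·M_2 + 2h_2·M_3 = 6(s'(4) - Δ_2) = 96.
Hence M_0 = -94/15, M_1 = 278/15, M_2 = -748/15, M_3 = 1094/15.
On [3, 4], s(x) = 9 - 83/15·(x - 3) - 374/15·(x - 3)² + 307/15·(x - 3)³.
With (x - 3) = 3/4: s(15/4) = -173/320.

-0.5406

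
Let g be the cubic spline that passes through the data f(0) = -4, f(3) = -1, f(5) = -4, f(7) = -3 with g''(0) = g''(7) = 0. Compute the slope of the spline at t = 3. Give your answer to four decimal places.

-0.8947

Let m_i = g''(x_i). Step sizes h_i = 3, 2, 2; slopes of the chords Δ_i = (y_(i+1) - y_i)/h_i = 1, -3/2, 1/2.
  3·m_0 + 10·m_1 + 2·m_2 = 6(Δ_1 - Δ_0) = -15
  2·m_1 + 8·m_2 + 2·m_3 = 6(Δ_2 - Δ_1) = 12
Natural end conditions: m_0 = m_3 = 0.
Solving the tridiagonal system: m_0 = 0, m_1 = -36/19, m_2 = 75/38, m_3 = 0.
On [3, 5], g'(t) = b_1 + 2c_1·(t - 3) + 3d_1·(t - 3)² with b_1 = Δ_1 - h_1(2m_1 + m_2)/6 = -17/19, c_1 = m_1/2 = -18/19, d_1 = (m_2 - m_1)/(6h_1) = 49/152. So g'(3) = -17/19.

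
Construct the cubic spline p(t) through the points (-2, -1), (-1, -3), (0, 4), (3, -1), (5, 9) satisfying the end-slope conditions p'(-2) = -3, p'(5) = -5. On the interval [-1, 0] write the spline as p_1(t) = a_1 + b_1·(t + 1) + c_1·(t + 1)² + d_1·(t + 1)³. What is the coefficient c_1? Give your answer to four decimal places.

With σ_i denoting the second derivative at x_i, h_i = 1, 1, 3, 2, and Δ_i = (y_(i+1) − y_i)/h_i = -2, 7, -5/3, 5:
  1·σ_0 + 4·σ_1 + 1·σ_2 = 6(Δ_1 - Δ_0) = 54
  1·σ_1 + 8·σ_2 + 3·σ_3 = 6(Δ_2 - Δ_1) = -52
  3·σ_2 + 10·σ_3 + 2·σ_4 = 6(Δ_3 - Δ_2) = 40
Clamped end conditions give two more equations: 2h_0·σ_0 + h_0·σ_1 = 6(Δ_0 - p'(-2)) = 6 and h_3·σ_3 + 2h_3·σ_4 = 6(p'(5) - Δ_3) = -60.
Forward elimination and back-substitution give σ_0 = -874/141, σ_1 = 2594/141, σ_2 = -1888/141, σ_3 = 1726/141, σ_4 = -2978/141.
On [-1, 0], with p_1(t) = a_1 + b_1·(t + 1) + c_1·(t + 1)² + d_1·(t + 1)³: c_1 = σ_1/2 = 1297/141, d_1 = (σ_2 - σ_1)/(6h_1) = -249/47, b_1 = Δ_1 - h_1(2σ_1 + σ_2)/6 = 437/141.

9.1986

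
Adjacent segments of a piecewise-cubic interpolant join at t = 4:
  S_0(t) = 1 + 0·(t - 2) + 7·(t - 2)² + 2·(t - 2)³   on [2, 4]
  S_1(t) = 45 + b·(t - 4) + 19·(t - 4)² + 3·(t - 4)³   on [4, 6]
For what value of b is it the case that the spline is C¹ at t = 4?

S_0'(t) = 0 + 14·(t - 2) + 6·(t - 2)², so S_0'(4) = 52. On the right, S_1'(4) = b, so b = 52.

52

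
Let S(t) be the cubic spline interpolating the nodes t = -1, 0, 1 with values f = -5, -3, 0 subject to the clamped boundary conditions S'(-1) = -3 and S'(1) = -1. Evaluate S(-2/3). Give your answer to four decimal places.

-5.2778

Let m_i = S''(x_i). Step sizes h_i = 1, 1; slopes of the chords Δ_i = (y_(i+1) - y_i)/h_i = 2, 3.
  1·m_0 + 4·m_1 + 1·m_2 = 6(Δ_1 - Δ_0) = 6
Clamped end conditions give two more equations: 2h_0·m_0 + h_0·m_1 = 6(Δ_0 - S'(-1)) = 30 and h_1·m_1 + 2h_1·m_2 = 6(S'(1) - Δ_1) = -24.
Solving: m_0 = 29/2, m_1 = 1, m_2 = -25/2.
On [-1, 0], S(t) = -5 - 3·(t + 1) + 29/4·(t + 1)² - 9/4·(t + 1)³.
With (t + 1) = 1/3: S(-2/3) = -95/18.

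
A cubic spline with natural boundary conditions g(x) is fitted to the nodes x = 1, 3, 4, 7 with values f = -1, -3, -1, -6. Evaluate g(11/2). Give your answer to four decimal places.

Put M_i = g'' at the i-th knot. Here h = (2, 1, 3) and Δ = (-1, 2, -5/3), so the interior equations h_(i-1)·M_(i-1) + 2(h_(i-1)+h_i)·M_i + h_i·M_(i+1) = 6(Δ_i − Δ_(i-1)) read
  2·M_0 + 6·M_1 + 1·M_2 = 6(Δ_1 - Δ_0) = 18
  1·M_1 + 8·M_2 + 3·M_3 = 6(Δ_2 - Δ_1) = -22
Natural end conditions: M_0 = M_3 = 0.
Solving: M_0 = 0, M_1 = 166/47, M_2 = -150/47, M_3 = 0.
On [4, 7], g(x) = -1 + 215/141·(x - 4) - 75/47·(x - 4)² + 25/141·(x - 4)³.
With (x - 4) = 3/2: g(11/2) = -641/376.

-1.7048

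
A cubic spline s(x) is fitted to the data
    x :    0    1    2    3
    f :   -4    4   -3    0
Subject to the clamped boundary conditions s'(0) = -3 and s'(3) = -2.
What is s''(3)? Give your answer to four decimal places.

-32.1333

Let m_i = s''(x_i). Step sizes h_i = 1, 1, 1; slopes of the chords Δ_i = (y_(i+1) - y_i)/h_i = 8, -7, 3.
  1·m_0 + 4·m_1 + 1·m_2 = 6(Δ_1 - Δ_0) = -90
  1·m_1 + 4·m_2 + 1·m_3 = 6(Δ_2 - Δ_1) = 60
Clamped end conditions give two more equations: 2h_0·m_0 + h_0·m_1 = 6(Δ_0 - s'(0)) = 66 and h_2·m_2 + 2h_2·m_3 = 6(s'(3) - Δ_2) = -30.
Solving the tridiagonal system: m_0 = 832/15, m_1 = -674/15, m_2 = 514/15, m_3 = -482/15.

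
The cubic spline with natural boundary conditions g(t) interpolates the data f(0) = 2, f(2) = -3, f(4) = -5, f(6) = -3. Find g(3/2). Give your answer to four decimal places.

Put m_i = g'' at the i-th knot. Here h = (2, 2, 2) and Δ = (-5/2, -1, 1), so the interior equations h_(i-1)·m_(i-1) + 2(h_(i-1)+h_i)·m_i + h_i·m_(i+1) = 6(Δ_i − Δ_(i-1)) read
  2·m_0 + 8·m_1 + 2·m_2 = 6(Δ_1 - Δ_0) = 9
  2·m_1 + 8·m_2 + 2·m_3 = 6(Δ_2 - Δ_1) = 12
Natural end conditions: m_0 = m_3 = 0.
Solving the tridiagonal system: m_0 = 0, m_1 = 4/5, m_2 = 13/10, m_3 = 0.
On [0, 2], g(t) = 2 - 83/30·t + 0·t² + 1/15·t³.
With t = 3/2: g(3/2) = -77/40.

-1.9250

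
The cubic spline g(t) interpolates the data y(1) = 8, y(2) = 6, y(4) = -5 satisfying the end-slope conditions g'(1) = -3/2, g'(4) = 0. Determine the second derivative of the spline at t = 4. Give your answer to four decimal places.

12.2500

With M_i denoting the second derivative at x_i, h_i = 1, 2, and Δ_i = (y_(i+1) − y_i)/h_i = -2, -11/2:
  1·M_0 + 6·M_1 + 2·M_2 = 6(Δ_1 - Δ_0) = -21
Clamped end conditions give two more equations: 2h_0·M_0 + h_0·M_1 = 6(Δ_0 - g'(1)) = -3 and h_1·M_1 + 2h_1·M_2 = 6(g'(4) - Δ_1) = 33.
Forward elimination and back-substitution give M_0 = 5/2, M_1 = -8, M_2 = 49/4.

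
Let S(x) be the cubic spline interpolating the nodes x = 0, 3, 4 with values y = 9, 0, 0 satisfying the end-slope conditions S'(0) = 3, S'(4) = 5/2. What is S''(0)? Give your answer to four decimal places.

Write M_i for S''(x_i). With h_i = 3, 1 and divided differences Δ_i = -3, 0, the continuity of S' gives the tridiagonal system
  3·M_0 + 8·M_1 + 1·M_2 = 6(Δ_1 - Δ_0) = 18
Clamped end conditions give two more equations: 2h_0·M_0 + h_0·M_1 = 6(Δ_0 - S'(0)) = -36 and h_1·M_1 + 2h_1·M_2 = 6(S'(4) - Δ_1) = 15.
Solving the tridiagonal system: M_0 = -67/8, M_1 = 19/4, M_2 = 41/8.

-8.3750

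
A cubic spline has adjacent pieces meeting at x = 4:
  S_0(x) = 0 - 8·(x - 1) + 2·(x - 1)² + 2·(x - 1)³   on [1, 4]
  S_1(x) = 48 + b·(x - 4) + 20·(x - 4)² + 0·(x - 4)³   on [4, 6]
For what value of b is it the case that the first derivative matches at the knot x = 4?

58

S_0'(x) = -8 + 4·(x - 1) + 6·(x - 1)², so S_0'(4) = 58. On the right, S_1'(4) = b, so b = 58.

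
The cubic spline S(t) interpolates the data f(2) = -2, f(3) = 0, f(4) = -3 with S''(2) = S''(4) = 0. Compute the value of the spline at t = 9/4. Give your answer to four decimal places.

With M_i denoting the second derivative at x_i, h_i = 1, 1, and Δ_i = (y_(i+1) − y_i)/h_i = 2, -3:
  1·M_0 + 4·M_1 + 1·M_2 = 6(Δ_1 - Δ_0) = -30
Natural end conditions: M_0 = M_2 = 0.
Solving the tridiagonal system: M_0 = 0, M_1 = -15/2, M_2 = 0.
On [2, 3], S(t) = -2 + 13/4·(t - 2) + 0·(t - 2)² - 5/4·(t - 2)³.
With (t - 2) = 1/4: S(9/4) = -309/256.

-1.2070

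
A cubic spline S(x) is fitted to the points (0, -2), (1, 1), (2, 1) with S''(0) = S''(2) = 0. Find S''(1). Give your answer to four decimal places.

Let σ_i = S''(x_i). Step sizes h_i = 1, 1; slopes of the chords Δ_i = (y_(i+1) - y_i)/h_i = 3, 0.
  1·σ_0 + 4·σ_1 + 1·σ_2 = 6(Δ_1 - Δ_0) = -18
Natural end conditions: σ_0 = σ_2 = 0.
Solving: σ_0 = 0, σ_1 = -9/2, σ_2 = 0.

-4.5000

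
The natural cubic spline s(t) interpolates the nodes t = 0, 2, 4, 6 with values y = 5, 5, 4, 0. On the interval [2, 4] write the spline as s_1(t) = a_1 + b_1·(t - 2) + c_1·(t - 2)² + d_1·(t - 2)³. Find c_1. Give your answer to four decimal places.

With M_i denoting the second derivative at x_i, h_i = 2, 2, 2, and Δ_i = (y_(i+1) − y_i)/h_i = 0, -1/2, -2:
  2·M_0 + 8·M_1 + 2·M_2 = 6(Δ_1 - Δ_0) = -3
  2·M_1 + 8·M_2 + 2·M_3 = 6(Δ_2 - Δ_1) = -9
Natural end conditions: M_0 = M_3 = 0.
Hence M_0 = 0, M_1 = -1/10, M_2 = -11/10, M_3 = 0.
On [2, 4], with s_1(t) = a_1 + b_1·(t - 2) + c_1·(t - 2)² + d_1·(t - 2)³: c_1 = M_1/2 = -1/20, d_1 = (M_2 - M_1)/(6h_1) = -1/12, b_1 = Δ_1 - h_1(2M_1 + M_2)/6 = -1/15.

-0.0500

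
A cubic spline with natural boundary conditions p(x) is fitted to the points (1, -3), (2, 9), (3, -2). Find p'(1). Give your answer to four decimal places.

Let m_i = p''(x_i). Step sizes h_i = 1, 1; slopes of the chords Δ_i = (y_(i+1) - y_i)/h_i = 12, -11.
  1·m_0 + 4·m_1 + 1·m_2 = 6(Δ_1 - Δ_0) = -138
Natural end conditions: m_0 = m_2 = 0.
Forward elimination and back-substitution give m_0 = 0, m_1 = -69/2, m_2 = 0.
On [1, 2], p'(x) = b_0 + 2c_0·(x - 1) + 3d_0·(x - 1)² with b_0 = Δ_0 - h_0(2m_0 + m_1)/6 = 71/4, c_0 = m_0/2 = 0, d_0 = (m_1 - m_0)/(6h_0) = -23/4. So p'(1) = 71/4.

17.7500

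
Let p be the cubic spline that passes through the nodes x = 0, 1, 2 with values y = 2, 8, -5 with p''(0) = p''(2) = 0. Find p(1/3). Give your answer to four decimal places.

With M_i denoting the second derivative at x_i, h_i = 1, 1, and Δ_i = (y_(i+1) − y_i)/h_i = 6, -13:
  1·M_0 + 4·M_1 + 1·M_2 = 6(Δ_1 - Δ_0) = -114
Natural end conditions: M_0 = M_2 = 0.
Forward elimination and back-substitution give M_0 = 0, M_1 = -57/2, M_2 = 0.
On [0, 1], p(x) = 2 + 43/4·x + 0·x² - 19/4·x³.
With x = 1/3: p(1/3) = 146/27.

5.4074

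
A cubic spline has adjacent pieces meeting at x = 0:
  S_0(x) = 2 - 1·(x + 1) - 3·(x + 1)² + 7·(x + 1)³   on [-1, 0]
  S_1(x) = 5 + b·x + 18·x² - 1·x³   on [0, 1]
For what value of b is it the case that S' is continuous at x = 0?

14

S_0'(x) = -1 - 6·(x + 1) + 21·(x + 1)², so S_0'(0) = 14. On the right, S_1'(0) = b, so b = 14.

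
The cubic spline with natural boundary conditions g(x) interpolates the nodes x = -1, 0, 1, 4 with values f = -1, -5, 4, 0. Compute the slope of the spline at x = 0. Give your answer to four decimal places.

3.3763

Put σ_i = g'' at the i-th knot. Here h = (1, 1, 3) and Δ = (-4, 9, -4/3), so the interior equations h_(i-1)·σ_(i-1) + 2(h_(i-1)+h_i)·σ_i + h_i·σ_(i+1) = 6(Δ_i − Δ_(i-1)) read
  1·σ_0 + 4·σ_1 + 1·σ_2 = 6(Δ_1 - Δ_0) = 78
  1·σ_1 + 8·σ_2 + 3·σ_3 = 6(Δ_2 - Δ_1) = -62
Natural end conditions: σ_0 = σ_3 = 0.
Solving: σ_0 = 0, σ_1 = 686/31, σ_2 = -326/31, σ_3 = 0.
On [0, 1], g'(x) = b_1 + 2c_1·x + 3d_1·x² with b_1 = Δ_1 - h_1(2σ_1 + σ_2)/6 = 314/93, c_1 = σ_1/2 = 343/31, d_1 = (σ_2 - σ_1)/(6h_1) = -506/93. So g'(0) = 314/93.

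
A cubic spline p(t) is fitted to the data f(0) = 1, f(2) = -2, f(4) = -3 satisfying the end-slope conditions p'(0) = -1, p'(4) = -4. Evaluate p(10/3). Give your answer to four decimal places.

-1.5926

Write M_i for p''(x_i). With h_i = 2, 2 and divided differences Δ_i = -3/2, -1/2, the continuity of p' gives the tridiagonal system
  2·M_0 + 8·M_1 + 2·M_2 = 6(Δ_1 - Δ_0) = 6
Clamped end conditions give two more equations: 2h_0·M_0 + h_0·M_1 = 6(Δ_0 - p'(0)) = -3 and h_1·M_1 + 2h_1·M_2 = 6(p'(4) - Δ_1) = -21.
Hence M_0 = -9/4, M_1 = 3, M_2 = -27/4.
On [2, 4], p(t) = -2 - 1/4·(t - 2) + 3/2·(t - 2)² - 13/16·(t - 2)³.
With (t - 2) = 4/3: p(10/3) = -43/27.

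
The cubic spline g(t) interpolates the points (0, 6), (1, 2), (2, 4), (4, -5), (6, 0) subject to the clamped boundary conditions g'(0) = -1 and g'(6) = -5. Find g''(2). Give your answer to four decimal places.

Let m_i = g''(x_i). Step sizes h_i = 1, 1, 2, 2; slopes of the chords Δ_i = (y_(i+1) - y_i)/h_i = -4, 2, -9/2, 5/2.
  1·m_0 + 4·m_1 + 1·m_2 = 6(Δ_1 - Δ_0) = 36
  1·m_1 + 6·m_2 + 2·m_3 = 6(Δ_2 - Δ_1) = -39
  2·m_2 + 8·m_3 + 2·m_4 = 6(Δ_3 - Δ_2) = 42
Clamped end conditions give two more equations: 2h_0·m_0 + h_0·m_1 = 6(Δ_0 - g'(0)) = -18 and h_3·m_3 + 2h_3·m_4 = 6(g'(6) - Δ_3) = -45.
Hence m_0 = -365/21, m_1 = 352/21, m_2 = -41/3, m_3 = 551/42, m_4 = -374/21.

-13.6667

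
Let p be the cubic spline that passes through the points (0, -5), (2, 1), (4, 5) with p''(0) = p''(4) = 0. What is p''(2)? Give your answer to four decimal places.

-0.7500

Write σ_i for p''(x_i). With h_i = 2, 2 and divided differences Δ_i = 3, 2, the continuity of p' gives the tridiagonal system
  2·σ_0 + 8·σ_1 + 2·σ_2 = 6(Δ_1 - Δ_0) = -6
Natural end conditions: σ_0 = σ_2 = 0.
Hence σ_0 = 0, σ_1 = -3/4, σ_2 = 0.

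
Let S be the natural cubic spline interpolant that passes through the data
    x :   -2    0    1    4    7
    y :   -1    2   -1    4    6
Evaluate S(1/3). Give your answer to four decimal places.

1.0901

Put m_i = S'' at the i-th knot. Here h = (2, 1, 3, 3) and Δ = (3/2, -3, 5/3, 2/3), so the interior equations h_(i-1)·m_(i-1) + 2(h_(i-1)+h_i)·m_i + h_i·m_(i+1) = 6(Δ_i − Δ_(i-1)) read
  2·m_0 + 6·m_1 + 1·m_2 = 6(Δ_1 - Δ_0) = -27
  1·m_1 + 8·m_2 + 3·m_3 = 6(Δ_2 - Δ_1) = 28
  3·m_2 + 12·m_3 + 3·m_4 = 6(Δ_3 - Δ_2) = -6
Natural end conditions: m_0 = m_4 = 0.
Hence m_0 = 0, m_1 = -53/10, m_2 = 24/5, m_3 = -17/10, m_4 = 0.
On [0, 1], S(x) = 2 - 61/30·x - 53/20·x² + 101/60·x³.
With x = 1/3: S(1/3) = 883/810.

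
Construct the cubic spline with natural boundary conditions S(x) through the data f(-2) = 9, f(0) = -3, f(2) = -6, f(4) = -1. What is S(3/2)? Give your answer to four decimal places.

-6.1906

Let M_i = S''(x_i). Step sizes h_i = 2, 2, 2; slopes of the chords Δ_i = (y_(i+1) - y_i)/h_i = -6, -3/2, 5/2.
  2·M_0 + 8·M_1 + 2·M_2 = 6(Δ_1 - Δ_0) = 27
  2·M_1 + 8·M_2 + 2·M_3 = 6(Δ_2 - Δ_1) = 24
Natural end conditions: M_0 = M_3 = 0.
Solving the tridiagonal system: M_0 = 0, M_1 = 14/5, M_2 = 23/10, M_3 = 0.
On [0, 2], S(x) = -3 - 62/15·x + 7/5·x² - 1/24·x³.
With x = 3/2: S(3/2) = -1981/320.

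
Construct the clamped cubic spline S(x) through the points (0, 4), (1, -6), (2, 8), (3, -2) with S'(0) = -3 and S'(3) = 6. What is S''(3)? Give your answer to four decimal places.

85.2000

Let σ_i = S''(x_i). Step sizes h_i = 1, 1, 1; slopes of the chords Δ_i = (y_(i+1) - y_i)/h_i = -10, 14, -10.
  1·σ_0 + 4·σ_1 + 1·σ_2 = 6(Δ_1 - Δ_0) = 144
  1·σ_1 + 4·σ_2 + 1·σ_3 = 6(Δ_2 - Δ_1) = -144
Clamped end conditions give two more equations: 2h_0·σ_0 + h_0·σ_1 = 6(Δ_0 - S'(0)) = -42 and h_2·σ_2 + 2h_2·σ_3 = 6(S'(3) - Δ_2) = 96.
Hence σ_0 = -276/5, σ_1 = 342/5, σ_2 = -372/5, σ_3 = 426/5.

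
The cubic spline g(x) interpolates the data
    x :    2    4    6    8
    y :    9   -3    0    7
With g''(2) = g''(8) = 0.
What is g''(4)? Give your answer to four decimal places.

Write m_i for g''(x_i). With h_i = 2, 2, 2 and divided differences Δ_i = -6, 3/2, 7/2, the continuity of g' gives the tridiagonal system
  2·m_0 + 8·m_1 + 2·m_2 = 6(Δ_1 - Δ_0) = 45
  2·m_1 + 8·m_2 + 2·m_3 = 6(Δ_2 - Δ_1) = 12
Natural end conditions: m_0 = m_3 = 0.
Solving the tridiagonal system: m_0 = 0, m_1 = 28/5, m_2 = 1/10, m_3 = 0.

5.6000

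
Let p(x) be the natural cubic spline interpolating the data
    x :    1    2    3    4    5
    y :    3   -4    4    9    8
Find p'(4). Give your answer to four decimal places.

Let M_i = p''(x_i). Step sizes h_i = 1, 1, 1, 1; slopes of the chords Δ_i = (y_(i+1) - y_i)/h_i = -7, 8, 5, -1.
  1·M_0 + 4·M_1 + 1·M_2 = 6(Δ_1 - Δ_0) = 90
  1·M_1 + 4·M_2 + 1·M_3 = 6(Δ_2 - Δ_1) = -18
  1·M_2 + 4·M_3 + 1·M_4 = 6(Δ_3 - Δ_2) = -36
Natural end conditions: M_0 = M_4 = 0.
Forward elimination and back-substitution give M_0 = 0, M_1 = 99/4, M_2 = -9, M_3 = -27/4, M_4 = 0.
On [4, 5], p'(x) = b_3 + 2c_3·(x - 4) + 3d_3·(x - 4)² with b_3 = Δ_3 - h_3(2M_3 + M_4)/6 = 5/4, c_3 = M_3/2 = -27/8, d_3 = (M_4 - M_3)/(6h_3) = 9/8. So p'(4) = 5/4.

1.2500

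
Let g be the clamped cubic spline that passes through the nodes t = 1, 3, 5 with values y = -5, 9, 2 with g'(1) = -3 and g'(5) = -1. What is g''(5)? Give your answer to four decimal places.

12.1250

Write M_i for g''(x_i). With h_i = 2, 2 and divided differences Δ_i = 7, -7/2, the continuity of g' gives the tridiagonal system
  2·M_0 + 8·M_1 + 2·M_2 = 6(Δ_1 - Δ_0) = -63
Clamped end conditions give two more equations: 2h_0·M_0 + h_0·M_1 = 6(Δ_0 - g'(1)) = 60 and h_1·M_1 + 2h_1·M_2 = 6(g'(5) - Δ_1) = 15.
Forward elimination and back-substitution give M_0 = 187/8, M_1 = -67/4, M_2 = 97/8.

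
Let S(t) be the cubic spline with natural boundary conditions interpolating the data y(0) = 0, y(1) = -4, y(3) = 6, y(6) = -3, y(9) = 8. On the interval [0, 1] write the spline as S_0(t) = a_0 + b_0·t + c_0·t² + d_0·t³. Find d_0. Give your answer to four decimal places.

1.9919

Put σ_i = S'' at the i-th knot. Here h = (1, 2, 3, 3) and Δ = (-4, 5, -3, 11/3), so the interior equations h_(i-1)·σ_(i-1) + 2(h_(i-1)+h_i)·σ_i + h_i·σ_(i+1) = 6(Δ_i − Δ_(i-1)) read
  1·σ_0 + 6·σ_1 + 2·σ_2 = 6(Δ_1 - Δ_0) = 54
  2·σ_1 + 10·σ_2 + 3·σ_3 = 6(Δ_2 - Δ_1) = -48
  3·σ_2 + 12·σ_3 + 3·σ_4 = 6(Δ_3 - Δ_2) = 40
Natural end conditions: σ_0 = σ_4 = 0.
Solving: σ_0 = 0, σ_1 = 1231/103, σ_2 = -912/103, σ_3 = 1714/309, σ_4 = 0.
On [0, 1], with S_0(t) = a_0 + b_0·t + c_0·t² + d_0·t³: c_0 = σ_0/2 = 0, d_0 = (σ_1 - σ_0)/(6h_0) = 1231/618, b_0 = Δ_0 - h_0(2σ_0 + σ_1)/6 = -3703/618.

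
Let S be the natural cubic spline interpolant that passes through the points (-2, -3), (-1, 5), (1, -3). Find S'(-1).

4

With σ_i denoting the second derivative at x_i, h_i = 1, 2, and Δ_i = (y_(i+1) − y_i)/h_i = 8, -4:
  1·σ_0 + 6·σ_1 + 2·σ_2 = 6(Δ_1 - Δ_0) = -72
Natural end conditions: σ_0 = σ_2 = 0.
Solving: σ_0 = 0, σ_1 = -12, σ_2 = 0.
On [-1, 1], S'(t) = b_1 + 2c_1·(t + 1) + 3d_1·(t + 1)² with b_1 = Δ_1 - h_1(2σ_1 + σ_2)/6 = 4, c_1 = σ_1/2 = -6, d_1 = (σ_2 - σ_1)/(6h_1) = 1. So S'(-1) = 4.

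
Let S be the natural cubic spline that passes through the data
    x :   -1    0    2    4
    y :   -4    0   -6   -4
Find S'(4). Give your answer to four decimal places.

Let M_i = S''(x_i). Step sizes h_i = 1, 2, 2; slopes of the chords Δ_i = (y_(i+1) - y_i)/h_i = 4, -3, 1.
  1·M_0 + 6·M_1 + 2·M_2 = 6(Δ_1 - Δ_0) = -42
  2·M_1 + 8·M_2 + 2·M_3 = 6(Δ_2 - Δ_1) = 24
Natural end conditions: M_0 = M_3 = 0.
Hence M_0 = 0, M_1 = -96/11, M_2 = 57/11, M_3 = 0.
On [2, 4], S'(x) = b_2 + 2c_2·(x - 2) + 3d_2·(x - 2)² with b_2 = Δ_2 - h_2(2M_2 + M_3)/6 = -27/11, c_2 = M_2/2 = 57/22, d_2 = (M_3 - M_2)/(6h_2) = -19/44. So S'(4) = 30/11.

2.7273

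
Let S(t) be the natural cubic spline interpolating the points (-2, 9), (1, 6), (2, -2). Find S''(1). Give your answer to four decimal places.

-5.2500

With m_i denoting the second derivative at x_i, h_i = 3, 1, and Δ_i = (y_(i+1) − y_i)/h_i = -1, -8:
  3·m_0 + 8·m_1 + 1·m_2 = 6(Δ_1 - Δ_0) = -42
Natural end conditions: m_0 = m_2 = 0.
Solving the tridiagonal system: m_0 = 0, m_1 = -21/4, m_2 = 0.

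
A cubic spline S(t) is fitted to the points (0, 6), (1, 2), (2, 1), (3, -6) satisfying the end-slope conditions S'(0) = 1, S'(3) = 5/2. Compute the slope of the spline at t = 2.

Put m_i = S'' at the i-th knot. Here h = (1, 1, 1) and Δ = (-4, -1, -7), so the interior equations h_(i-1)·m_(i-1) + 2(h_(i-1)+h_i)·m_i + h_i·m_(i+1) = 6(Δ_i − Δ_(i-1)) read
  1·m_0 + 4·m_1 + 1·m_2 = 6(Δ_1 - Δ_0) = 18
  1·m_1 + 4·m_2 + 1·m_3 = 6(Δ_2 - Δ_1) = -36
Clamped end conditions give two more equations: 2h_0·m_0 + h_0·m_1 = 6(Δ_0 - S'(0)) = -30 and h_2·m_2 + 2h_2·m_3 = 6(S'(3) - Δ_2) = 57.
Hence m_0 = -23, m_1 = 16, m_2 = -23, m_3 = 40.
On [2, 3], S'(t) = b_2 + 2c_2·(t - 2) + 3d_2·(t - 2)² with b_2 = Δ_2 - h_2(2m_2 + m_3)/6 = -6, c_2 = m_2/2 = -23/2, d_2 = (m_3 - m_2)/(6h_2) = 21/2. So S'(2) = -6.

-6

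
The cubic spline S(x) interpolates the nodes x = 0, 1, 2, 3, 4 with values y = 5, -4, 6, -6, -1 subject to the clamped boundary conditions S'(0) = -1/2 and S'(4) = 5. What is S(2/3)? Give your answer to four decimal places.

-1.8373

Put M_i = S'' at the i-th knot. Here h = (1, 1, 1, 1) and Δ = (-9, 10, -12, 5), so the interior equations h_(i-1)·M_(i-1) + 2(h_(i-1)+h_i)·M_i + h_i·M_(i+1) = 6(Δ_i − Δ_(i-1)) read
  1·M_0 + 4·M_1 + 1·M_2 = 6(Δ_1 - Δ_0) = 114
  1·M_1 + 4·M_2 + 1·M_3 = 6(Δ_2 - Δ_1) = -132
  1·M_2 + 4·M_3 + 1·M_4 = 6(Δ_3 - Δ_2) = 102
Clamped end conditions give two more equations: 2h_0·M_0 + h_0·M_1 = 6(Δ_0 - S'(0)) = -51 and h_3·M_3 + 2h_3·M_4 = 6(S'(4) - Δ_3) = 0.
Hence M_0 = -3013/56, M_1 = 1585/28, M_2 = -469/8, M_3 = 1285/28, M_4 = -1285/56.
On [0, 1], S(x) = 5 - 1/2·x - 3013/112·x² + 2061/112·x³.
With x = 2/3: S(2/3) = -463/252.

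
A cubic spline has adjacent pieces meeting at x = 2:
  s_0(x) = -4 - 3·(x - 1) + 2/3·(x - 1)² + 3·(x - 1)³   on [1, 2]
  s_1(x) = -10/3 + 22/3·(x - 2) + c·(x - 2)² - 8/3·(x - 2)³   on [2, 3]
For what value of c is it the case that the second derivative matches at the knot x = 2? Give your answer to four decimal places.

s_0''(x) = 4/3 + 18·(x - 1), so s_0''(2) = 58/3. On the right, s_1''(2) = 2c, so c = 29/3.

9.6667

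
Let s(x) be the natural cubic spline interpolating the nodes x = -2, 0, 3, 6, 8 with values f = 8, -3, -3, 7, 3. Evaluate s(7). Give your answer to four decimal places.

5.9449

Put M_i = s'' at the i-th knot. Here h = (2, 3, 3, 2) and Δ = (-11/2, 0, 10/3, -2), so the interior equations h_(i-1)·M_(i-1) + 2(h_(i-1)+h_i)·M_i + h_i·M_(i+1) = 6(Δ_i − Δ_(i-1)) read
  2·M_0 + 10·M_1 + 3·M_2 = 6(Δ_1 - Δ_0) = 33
  3·M_1 + 12·M_2 + 3·M_3 = 6(Δ_2 - Δ_1) = 20
  3·M_2 + 10·M_3 + 2·M_4 = 6(Δ_3 - Δ_2) = -32
Natural end conditions: M_0 = M_4 = 0.
Forward elimination and back-substitution give M_0 = 0, M_1 = 185/68, M_2 = 197/102, M_3 = -257/68, M_4 = 0.
On [6, 8], s(x) = 7 + 53/102·(x - 6) - 257/136·(x - 6)² + 257/816·(x - 6)³.
With (x - 6) = 1: s(7) = 1617/272.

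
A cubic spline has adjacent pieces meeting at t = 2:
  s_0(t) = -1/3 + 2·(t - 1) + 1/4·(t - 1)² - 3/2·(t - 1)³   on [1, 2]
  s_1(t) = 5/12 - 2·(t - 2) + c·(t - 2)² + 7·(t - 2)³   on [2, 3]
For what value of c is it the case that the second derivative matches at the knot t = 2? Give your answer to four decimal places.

-4.2500

s_0''(t) = 1/2 - 9·(t - 1), so s_0''(2) = -17/2. On the right, s_1''(2) = 2c, so c = -17/4.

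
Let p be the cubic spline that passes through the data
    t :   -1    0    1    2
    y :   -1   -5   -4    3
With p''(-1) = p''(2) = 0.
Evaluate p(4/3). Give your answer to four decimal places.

Write m_i for p''(x_i). With h_i = 1, 1, 1 and divided differences Δ_i = -4, 1, 7, the continuity of p' gives the tridiagonal system
  1·m_0 + 4·m_1 + 1·m_2 = 6(Δ_1 - Δ_0) = 30
  1·m_1 + 4·m_2 + 1·m_3 = 6(Δ_2 - Δ_1) = 36
Natural end conditions: m_0 = m_3 = 0.
Forward elimination and back-substitution give m_0 = 0, m_1 = 28/5, m_2 = 38/5, m_3 = 0.
On [1, 2], p(t) = -4 + 67/15·(t - 1) + 19/5·(t - 1)² - 19/15·(t - 1)³.
With (t - 1) = 1/3: p(4/3) = -173/81.

-2.1358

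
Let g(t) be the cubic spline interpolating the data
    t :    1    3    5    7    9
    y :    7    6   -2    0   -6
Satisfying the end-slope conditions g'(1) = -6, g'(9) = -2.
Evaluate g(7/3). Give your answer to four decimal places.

5.7963

Write m_i for g''(x_i). With h_i = 2, 2, 2, 2 and divided differences Δ_i = -1/2, -4, 1, -3, the continuity of g' gives the tridiagonal system
  2·m_0 + 8·m_1 + 2·m_2 = 6(Δ_1 - Δ_0) = -21
  2·m_1 + 8·m_2 + 2·m_3 = 6(Δ_2 - Δ_1) = 30
  2·m_2 + 8·m_3 + 2·m_4 = 6(Δ_3 - Δ_2) = -24
Clamped end conditions give two more equations: 2h_0·m_0 + h_0·m_1 = 6(Δ_0 - g'(1)) = 33 and h_3·m_3 + 2h_3·m_4 = 6(g'(9) - Δ_3) = 6.
Solving: m_0 = 191/16, m_1 = -59/8, m_2 = 113/16, m_3 = -47/8, m_4 = 71/16.
On [1, 3], g(t) = 7 - 6·(t - 1) + 191/32·(t - 1)² - 103/64·(t - 1)³.
With (t - 1) = 4/3: g(7/3) = 313/54.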